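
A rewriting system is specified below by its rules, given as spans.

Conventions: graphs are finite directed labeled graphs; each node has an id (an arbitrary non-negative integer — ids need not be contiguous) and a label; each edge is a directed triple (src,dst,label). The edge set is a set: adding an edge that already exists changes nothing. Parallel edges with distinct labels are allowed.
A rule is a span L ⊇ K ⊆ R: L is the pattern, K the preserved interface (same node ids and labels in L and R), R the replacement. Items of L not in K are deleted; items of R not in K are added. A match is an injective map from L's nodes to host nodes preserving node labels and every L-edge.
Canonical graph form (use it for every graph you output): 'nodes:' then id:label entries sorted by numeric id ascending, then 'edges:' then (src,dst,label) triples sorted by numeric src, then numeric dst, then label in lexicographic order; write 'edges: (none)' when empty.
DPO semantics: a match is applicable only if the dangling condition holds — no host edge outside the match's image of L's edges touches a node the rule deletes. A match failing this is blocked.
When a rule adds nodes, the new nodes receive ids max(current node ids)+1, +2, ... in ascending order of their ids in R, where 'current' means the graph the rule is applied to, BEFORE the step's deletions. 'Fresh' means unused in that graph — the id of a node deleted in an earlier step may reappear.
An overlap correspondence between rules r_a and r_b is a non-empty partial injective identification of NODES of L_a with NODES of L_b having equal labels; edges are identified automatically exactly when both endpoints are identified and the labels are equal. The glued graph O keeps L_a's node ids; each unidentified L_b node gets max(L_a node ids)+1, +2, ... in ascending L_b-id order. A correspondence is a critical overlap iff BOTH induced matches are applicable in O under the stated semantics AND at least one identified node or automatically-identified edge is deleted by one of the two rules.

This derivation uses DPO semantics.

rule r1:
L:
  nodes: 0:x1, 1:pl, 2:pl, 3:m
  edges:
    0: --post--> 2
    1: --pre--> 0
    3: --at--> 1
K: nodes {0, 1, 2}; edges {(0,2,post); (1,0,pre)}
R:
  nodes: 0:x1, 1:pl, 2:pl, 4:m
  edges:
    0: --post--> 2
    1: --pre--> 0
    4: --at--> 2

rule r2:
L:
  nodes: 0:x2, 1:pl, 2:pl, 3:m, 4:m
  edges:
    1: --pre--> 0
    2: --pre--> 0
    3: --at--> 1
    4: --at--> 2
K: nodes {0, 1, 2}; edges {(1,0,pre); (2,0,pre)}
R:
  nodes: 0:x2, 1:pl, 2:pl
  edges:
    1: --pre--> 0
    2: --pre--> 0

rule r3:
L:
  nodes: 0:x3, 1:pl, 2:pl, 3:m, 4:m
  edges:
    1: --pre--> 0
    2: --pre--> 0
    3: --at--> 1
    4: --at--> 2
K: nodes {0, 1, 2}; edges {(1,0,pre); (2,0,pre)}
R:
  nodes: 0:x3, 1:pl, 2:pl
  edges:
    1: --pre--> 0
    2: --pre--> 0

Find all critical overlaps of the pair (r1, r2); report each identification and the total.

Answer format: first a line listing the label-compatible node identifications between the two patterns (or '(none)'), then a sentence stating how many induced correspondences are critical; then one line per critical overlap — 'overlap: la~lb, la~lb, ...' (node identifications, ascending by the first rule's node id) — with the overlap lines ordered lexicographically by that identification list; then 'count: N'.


label-compatible node identifications between L(r1) and L(r2): 1~1, 1~2, 2~1, 2~2, 3~3, 3~4
4 of the induced correspondences are critical overlaps of r1 and r2.
overlap: 1~1, 2~2, 3~3
overlap: 1~1, 3~3
overlap: 1~2, 2~1, 3~4
overlap: 1~2, 3~4
count: 4


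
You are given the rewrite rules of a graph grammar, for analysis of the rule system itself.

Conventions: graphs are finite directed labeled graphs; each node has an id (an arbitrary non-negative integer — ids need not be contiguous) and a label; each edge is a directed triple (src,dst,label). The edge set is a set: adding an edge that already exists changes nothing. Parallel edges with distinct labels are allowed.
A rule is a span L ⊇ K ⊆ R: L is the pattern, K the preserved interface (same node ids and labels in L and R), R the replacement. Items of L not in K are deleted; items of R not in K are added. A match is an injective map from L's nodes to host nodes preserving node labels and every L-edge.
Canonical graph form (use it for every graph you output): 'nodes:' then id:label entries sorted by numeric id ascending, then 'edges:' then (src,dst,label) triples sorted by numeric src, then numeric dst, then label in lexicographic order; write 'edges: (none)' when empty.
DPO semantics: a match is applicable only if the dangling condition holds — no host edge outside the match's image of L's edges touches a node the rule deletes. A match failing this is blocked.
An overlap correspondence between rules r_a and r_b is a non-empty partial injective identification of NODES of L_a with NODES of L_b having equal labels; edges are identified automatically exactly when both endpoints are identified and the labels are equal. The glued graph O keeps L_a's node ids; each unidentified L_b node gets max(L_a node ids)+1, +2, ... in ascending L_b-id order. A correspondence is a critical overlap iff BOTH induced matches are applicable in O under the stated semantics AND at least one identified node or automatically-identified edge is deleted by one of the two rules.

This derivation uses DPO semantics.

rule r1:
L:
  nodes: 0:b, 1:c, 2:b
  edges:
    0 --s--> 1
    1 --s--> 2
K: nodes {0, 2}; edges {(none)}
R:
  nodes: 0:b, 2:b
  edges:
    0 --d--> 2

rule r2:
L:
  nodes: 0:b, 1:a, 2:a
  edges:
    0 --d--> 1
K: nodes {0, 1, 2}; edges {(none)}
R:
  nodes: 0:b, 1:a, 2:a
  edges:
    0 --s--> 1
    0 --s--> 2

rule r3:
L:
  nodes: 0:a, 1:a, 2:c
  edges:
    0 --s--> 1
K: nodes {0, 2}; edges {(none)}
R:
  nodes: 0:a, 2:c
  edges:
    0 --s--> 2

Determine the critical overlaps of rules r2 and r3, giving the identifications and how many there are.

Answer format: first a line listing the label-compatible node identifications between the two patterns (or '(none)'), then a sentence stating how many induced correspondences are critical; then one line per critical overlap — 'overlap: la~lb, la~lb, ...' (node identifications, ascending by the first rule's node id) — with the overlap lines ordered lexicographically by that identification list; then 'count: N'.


label-compatible node identifications between L(r2) and L(r3): 1~0, 1~1, 2~0, 2~1
2 of the induced correspondences are critical overlaps of r2 and r3.
overlap: 1~0, 2~1
overlap: 2~1
count: 2


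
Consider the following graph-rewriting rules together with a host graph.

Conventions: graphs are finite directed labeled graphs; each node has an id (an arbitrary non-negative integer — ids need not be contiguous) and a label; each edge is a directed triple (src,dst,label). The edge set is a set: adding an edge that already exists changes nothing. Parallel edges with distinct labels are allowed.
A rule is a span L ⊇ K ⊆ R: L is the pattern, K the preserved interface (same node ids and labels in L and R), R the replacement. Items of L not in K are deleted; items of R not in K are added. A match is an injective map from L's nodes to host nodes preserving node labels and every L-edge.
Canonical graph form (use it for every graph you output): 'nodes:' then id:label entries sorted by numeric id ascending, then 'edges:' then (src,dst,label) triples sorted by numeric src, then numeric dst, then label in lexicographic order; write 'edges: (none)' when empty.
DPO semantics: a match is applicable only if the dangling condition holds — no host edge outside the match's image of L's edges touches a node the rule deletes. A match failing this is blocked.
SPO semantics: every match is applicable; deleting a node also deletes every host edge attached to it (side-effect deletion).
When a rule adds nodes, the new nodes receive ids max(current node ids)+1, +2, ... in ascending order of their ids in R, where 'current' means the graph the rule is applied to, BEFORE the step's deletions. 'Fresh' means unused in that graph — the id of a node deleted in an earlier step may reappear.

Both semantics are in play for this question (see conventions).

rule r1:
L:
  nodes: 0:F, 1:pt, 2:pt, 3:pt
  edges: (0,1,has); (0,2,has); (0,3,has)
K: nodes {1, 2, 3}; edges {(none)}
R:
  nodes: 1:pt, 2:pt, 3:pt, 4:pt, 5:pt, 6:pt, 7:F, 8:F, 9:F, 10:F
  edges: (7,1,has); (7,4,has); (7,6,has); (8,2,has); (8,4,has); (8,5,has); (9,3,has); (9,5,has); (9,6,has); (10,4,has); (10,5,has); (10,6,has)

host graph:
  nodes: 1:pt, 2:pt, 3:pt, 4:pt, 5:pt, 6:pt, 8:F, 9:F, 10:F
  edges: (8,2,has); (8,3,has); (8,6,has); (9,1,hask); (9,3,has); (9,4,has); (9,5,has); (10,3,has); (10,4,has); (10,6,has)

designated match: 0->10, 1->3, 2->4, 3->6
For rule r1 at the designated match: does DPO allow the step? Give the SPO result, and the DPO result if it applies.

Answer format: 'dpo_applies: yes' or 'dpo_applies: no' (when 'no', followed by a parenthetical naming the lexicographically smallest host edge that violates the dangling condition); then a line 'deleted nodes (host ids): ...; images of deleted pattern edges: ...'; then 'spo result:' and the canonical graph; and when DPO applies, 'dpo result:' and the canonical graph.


dpo_applies: yes
deleted nodes (host ids): 10; images of deleted pattern edges: (10,3,has); (10,4,has); (10,6,has)
spo result:
nodes: 1:pt, 2:pt, 3:pt, 4:pt, 5:pt, 6:pt, 8:F, 9:F, 11:pt, 12:pt, 13:pt, 14:F, 15:F, 16:F, 17:F
edges: (8,2,has); (8,3,has); (8,6,has); (9,1,hask); (9,3,has); (9,4,has); (9,5,has); (14,3,has); (14,11,has); (14,13,has); (15,4,has); (15,11,has); (15,12,has); (16,6,has); (16,12,has); (16,13,has); (17,11,has); (17,12,has); (17,13,has)
dpo result:
nodes: 1:pt, 2:pt, 3:pt, 4:pt, 5:pt, 6:pt, 8:F, 9:F, 11:pt, 12:pt, 13:pt, 14:F, 15:F, 16:F, 17:F
edges: (8,2,has); (8,3,has); (8,6,has); (9,1,hask); (9,3,has); (9,4,has); (9,5,has); (14,3,has); (14,11,has); (14,13,has); (15,4,has); (15,11,has); (15,12,has); (16,6,has); (16,12,has); (16,13,has); (17,11,has); (17,12,has); (17,13,has)


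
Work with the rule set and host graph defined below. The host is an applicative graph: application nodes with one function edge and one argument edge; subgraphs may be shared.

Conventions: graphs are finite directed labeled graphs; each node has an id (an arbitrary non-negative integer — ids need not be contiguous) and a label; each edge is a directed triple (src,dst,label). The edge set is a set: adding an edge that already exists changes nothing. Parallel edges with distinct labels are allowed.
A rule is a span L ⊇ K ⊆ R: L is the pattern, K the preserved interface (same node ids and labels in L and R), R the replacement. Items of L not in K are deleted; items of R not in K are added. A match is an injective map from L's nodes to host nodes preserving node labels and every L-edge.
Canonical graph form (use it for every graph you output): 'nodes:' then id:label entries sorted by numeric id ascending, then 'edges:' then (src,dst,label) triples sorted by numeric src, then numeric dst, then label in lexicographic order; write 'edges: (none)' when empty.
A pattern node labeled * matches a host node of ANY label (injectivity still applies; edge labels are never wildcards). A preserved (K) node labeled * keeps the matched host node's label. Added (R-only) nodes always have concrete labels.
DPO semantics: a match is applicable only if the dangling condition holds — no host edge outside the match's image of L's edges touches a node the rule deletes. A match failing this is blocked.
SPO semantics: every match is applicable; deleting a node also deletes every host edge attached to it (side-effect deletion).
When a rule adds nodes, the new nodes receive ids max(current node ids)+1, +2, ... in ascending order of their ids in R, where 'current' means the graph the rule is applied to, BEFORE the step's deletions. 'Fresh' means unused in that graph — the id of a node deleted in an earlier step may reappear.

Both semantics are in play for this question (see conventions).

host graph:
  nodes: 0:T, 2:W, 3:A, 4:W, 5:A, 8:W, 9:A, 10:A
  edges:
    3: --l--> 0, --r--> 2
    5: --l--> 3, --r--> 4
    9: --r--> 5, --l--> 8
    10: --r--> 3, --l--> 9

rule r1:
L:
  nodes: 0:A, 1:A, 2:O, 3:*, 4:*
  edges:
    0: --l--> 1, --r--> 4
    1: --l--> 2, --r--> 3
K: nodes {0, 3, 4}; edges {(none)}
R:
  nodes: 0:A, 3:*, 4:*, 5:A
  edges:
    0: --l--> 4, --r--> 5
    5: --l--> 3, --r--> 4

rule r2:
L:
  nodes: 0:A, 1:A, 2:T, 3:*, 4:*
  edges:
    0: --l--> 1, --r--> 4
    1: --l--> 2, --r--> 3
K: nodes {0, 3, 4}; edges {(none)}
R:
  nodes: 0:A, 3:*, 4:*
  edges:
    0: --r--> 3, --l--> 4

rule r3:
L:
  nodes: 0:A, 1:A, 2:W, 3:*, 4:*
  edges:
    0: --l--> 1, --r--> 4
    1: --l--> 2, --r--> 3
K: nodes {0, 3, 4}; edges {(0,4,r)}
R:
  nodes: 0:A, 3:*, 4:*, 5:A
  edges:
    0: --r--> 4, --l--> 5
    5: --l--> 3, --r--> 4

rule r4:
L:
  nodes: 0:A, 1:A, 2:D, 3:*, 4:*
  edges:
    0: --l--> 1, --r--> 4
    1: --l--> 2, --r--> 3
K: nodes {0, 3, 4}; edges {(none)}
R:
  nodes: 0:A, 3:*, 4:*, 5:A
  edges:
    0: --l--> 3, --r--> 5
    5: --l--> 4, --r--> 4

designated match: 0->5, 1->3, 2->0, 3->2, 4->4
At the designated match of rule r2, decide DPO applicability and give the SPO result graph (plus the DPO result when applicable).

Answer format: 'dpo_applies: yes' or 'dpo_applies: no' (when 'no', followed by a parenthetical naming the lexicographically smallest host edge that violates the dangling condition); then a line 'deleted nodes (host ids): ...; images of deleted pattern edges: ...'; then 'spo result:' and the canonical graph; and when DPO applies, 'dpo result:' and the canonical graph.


dpo_applies: no
(the rule deletes node 3, which keeps host edge (10,3,r) outside the match image — the dangling condition fails, DPO blocks; SPO proceeds and side-deletes such edges)
deleted nodes (host ids): 0, 3; images of deleted pattern edges: (3,0,l); (3,2,r); (5,3,l); (5,4,r)
spo result:
nodes: 2:W, 4:W, 5:A, 8:W, 9:A, 10:A
edges: (5,2,r); (5,4,l); (9,5,r); (9,8,l); (10,9,l)


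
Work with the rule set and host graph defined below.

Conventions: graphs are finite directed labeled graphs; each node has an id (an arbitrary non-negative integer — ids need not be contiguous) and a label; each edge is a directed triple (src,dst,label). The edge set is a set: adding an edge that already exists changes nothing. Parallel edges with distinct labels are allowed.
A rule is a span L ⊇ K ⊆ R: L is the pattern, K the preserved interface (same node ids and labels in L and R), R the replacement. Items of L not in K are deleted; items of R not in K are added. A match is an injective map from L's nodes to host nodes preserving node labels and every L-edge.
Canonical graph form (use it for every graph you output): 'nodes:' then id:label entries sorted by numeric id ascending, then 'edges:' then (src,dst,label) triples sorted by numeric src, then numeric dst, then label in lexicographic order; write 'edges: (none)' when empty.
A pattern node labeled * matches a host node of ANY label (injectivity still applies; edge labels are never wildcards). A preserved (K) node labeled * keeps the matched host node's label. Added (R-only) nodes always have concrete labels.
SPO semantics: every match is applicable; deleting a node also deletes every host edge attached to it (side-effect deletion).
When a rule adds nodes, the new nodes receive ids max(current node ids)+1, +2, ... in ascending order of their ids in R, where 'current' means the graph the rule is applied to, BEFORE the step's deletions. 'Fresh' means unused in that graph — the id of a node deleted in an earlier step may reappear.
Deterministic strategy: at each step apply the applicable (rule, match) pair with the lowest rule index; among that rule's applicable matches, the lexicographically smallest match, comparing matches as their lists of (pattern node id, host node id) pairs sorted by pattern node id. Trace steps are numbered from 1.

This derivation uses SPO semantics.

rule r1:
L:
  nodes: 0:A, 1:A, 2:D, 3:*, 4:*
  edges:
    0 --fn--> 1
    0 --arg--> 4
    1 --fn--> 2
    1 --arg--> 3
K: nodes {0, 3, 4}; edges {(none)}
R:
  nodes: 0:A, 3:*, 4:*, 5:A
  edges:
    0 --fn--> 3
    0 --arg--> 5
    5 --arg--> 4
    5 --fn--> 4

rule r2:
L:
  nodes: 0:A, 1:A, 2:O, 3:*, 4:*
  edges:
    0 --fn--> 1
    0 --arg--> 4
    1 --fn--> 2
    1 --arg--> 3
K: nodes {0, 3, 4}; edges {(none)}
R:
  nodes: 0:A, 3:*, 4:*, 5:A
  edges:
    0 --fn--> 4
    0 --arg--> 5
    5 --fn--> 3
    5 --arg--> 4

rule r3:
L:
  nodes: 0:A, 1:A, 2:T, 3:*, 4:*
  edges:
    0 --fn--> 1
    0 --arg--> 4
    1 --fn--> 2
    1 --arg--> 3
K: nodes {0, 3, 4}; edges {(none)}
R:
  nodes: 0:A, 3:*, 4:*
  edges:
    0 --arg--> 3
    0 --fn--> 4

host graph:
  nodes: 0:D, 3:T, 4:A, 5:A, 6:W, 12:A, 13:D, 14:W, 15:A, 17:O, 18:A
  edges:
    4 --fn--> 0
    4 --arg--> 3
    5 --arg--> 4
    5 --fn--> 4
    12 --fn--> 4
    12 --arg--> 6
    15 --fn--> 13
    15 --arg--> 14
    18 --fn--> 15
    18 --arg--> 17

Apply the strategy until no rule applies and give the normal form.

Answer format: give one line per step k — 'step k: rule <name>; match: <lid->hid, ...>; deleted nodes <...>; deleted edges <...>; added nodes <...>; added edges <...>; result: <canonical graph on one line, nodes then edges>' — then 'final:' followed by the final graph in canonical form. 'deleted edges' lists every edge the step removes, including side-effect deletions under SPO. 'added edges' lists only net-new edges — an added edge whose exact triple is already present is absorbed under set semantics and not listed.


step 1: rule r1; match: 0->12, 1->4, 2->0, 3->3, 4->6; deleted nodes 0, 4; deleted edges (4,0,fn); (4,3,arg); (5,4,arg); (5,4,fn); (12,4,fn); (12,6,arg); added nodes 19; added edges (12,3,fn); (12,19,arg); (19,6,arg); (19,6,fn); result: nodes: 3:T, 5:A, 6:W, 12:A, 13:D, 14:W, 15:A, 17:O, 18:A, 19:A edges: (12,3,fn); (12,19,arg); (15,13,fn); (15,14,arg); (18,15,fn); (18,17,arg); (19,6,arg); (19,6,fn)
step 2: rule r1; match: 0->18, 1->15, 2->13, 3->14, 4->17; deleted nodes 13, 15; deleted edges (15,13,fn); (15,14,arg); (18,15,fn); (18,17,arg); added nodes 20; added edges (18,14,fn); (18,20,arg); (20,17,arg); (20,17,fn); result: nodes: 3:T, 5:A, 6:W, 12:A, 14:W, 17:O, 18:A, 19:A, 20:A edges: (12,3,fn); (12,19,arg); (18,14,fn); (18,20,arg); (19,6,arg); (19,6,fn); (20,17,arg); (20,17,fn)
final:
nodes: 3:T, 5:A, 6:W, 12:A, 14:W, 17:O, 18:A, 19:A, 20:A
edges: (12,3,fn); (12,19,arg); (18,14,fn); (18,20,arg); (19,6,arg); (19,6,fn); (20,17,arg); (20,17,fn)


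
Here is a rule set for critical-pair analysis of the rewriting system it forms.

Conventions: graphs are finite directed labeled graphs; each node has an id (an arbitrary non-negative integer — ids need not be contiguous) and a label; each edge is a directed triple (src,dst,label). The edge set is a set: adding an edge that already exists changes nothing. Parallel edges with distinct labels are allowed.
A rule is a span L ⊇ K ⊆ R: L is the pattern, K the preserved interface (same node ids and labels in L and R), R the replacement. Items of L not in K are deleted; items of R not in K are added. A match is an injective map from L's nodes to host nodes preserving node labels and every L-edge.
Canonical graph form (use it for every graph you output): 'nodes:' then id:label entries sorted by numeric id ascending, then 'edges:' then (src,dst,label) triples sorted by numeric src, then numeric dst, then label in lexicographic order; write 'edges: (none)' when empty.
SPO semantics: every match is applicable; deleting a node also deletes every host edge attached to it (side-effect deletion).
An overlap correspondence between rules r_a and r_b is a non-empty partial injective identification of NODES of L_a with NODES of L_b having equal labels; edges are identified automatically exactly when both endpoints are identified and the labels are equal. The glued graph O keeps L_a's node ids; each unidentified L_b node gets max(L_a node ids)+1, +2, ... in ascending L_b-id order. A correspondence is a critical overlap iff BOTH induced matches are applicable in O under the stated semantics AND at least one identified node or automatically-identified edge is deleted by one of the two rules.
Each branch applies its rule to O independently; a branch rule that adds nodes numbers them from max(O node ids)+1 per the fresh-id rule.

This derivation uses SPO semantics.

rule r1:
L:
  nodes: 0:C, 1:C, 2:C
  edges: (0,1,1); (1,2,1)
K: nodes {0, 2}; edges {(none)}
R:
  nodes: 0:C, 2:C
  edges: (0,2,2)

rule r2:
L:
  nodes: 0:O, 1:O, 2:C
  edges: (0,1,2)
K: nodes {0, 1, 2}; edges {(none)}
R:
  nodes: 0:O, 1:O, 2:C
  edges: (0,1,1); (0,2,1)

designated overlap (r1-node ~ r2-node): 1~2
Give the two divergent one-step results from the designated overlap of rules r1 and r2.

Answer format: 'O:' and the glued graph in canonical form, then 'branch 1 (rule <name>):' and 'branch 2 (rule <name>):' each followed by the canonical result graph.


O:
nodes: 0:C, 1:C, 2:C, 3:O, 4:O
edges: (0,1,1); (1,2,1); (3,4,2)
branch 1 (rule r1):
nodes: 0:C, 2:C, 3:O, 4:O
edges: (0,2,2); (3,4,2)
branch 2 (rule r2):
nodes: 0:C, 1:C, 2:C, 3:O, 4:O
edges: (0,1,1); (1,2,1); (3,1,1); (3,4,1)


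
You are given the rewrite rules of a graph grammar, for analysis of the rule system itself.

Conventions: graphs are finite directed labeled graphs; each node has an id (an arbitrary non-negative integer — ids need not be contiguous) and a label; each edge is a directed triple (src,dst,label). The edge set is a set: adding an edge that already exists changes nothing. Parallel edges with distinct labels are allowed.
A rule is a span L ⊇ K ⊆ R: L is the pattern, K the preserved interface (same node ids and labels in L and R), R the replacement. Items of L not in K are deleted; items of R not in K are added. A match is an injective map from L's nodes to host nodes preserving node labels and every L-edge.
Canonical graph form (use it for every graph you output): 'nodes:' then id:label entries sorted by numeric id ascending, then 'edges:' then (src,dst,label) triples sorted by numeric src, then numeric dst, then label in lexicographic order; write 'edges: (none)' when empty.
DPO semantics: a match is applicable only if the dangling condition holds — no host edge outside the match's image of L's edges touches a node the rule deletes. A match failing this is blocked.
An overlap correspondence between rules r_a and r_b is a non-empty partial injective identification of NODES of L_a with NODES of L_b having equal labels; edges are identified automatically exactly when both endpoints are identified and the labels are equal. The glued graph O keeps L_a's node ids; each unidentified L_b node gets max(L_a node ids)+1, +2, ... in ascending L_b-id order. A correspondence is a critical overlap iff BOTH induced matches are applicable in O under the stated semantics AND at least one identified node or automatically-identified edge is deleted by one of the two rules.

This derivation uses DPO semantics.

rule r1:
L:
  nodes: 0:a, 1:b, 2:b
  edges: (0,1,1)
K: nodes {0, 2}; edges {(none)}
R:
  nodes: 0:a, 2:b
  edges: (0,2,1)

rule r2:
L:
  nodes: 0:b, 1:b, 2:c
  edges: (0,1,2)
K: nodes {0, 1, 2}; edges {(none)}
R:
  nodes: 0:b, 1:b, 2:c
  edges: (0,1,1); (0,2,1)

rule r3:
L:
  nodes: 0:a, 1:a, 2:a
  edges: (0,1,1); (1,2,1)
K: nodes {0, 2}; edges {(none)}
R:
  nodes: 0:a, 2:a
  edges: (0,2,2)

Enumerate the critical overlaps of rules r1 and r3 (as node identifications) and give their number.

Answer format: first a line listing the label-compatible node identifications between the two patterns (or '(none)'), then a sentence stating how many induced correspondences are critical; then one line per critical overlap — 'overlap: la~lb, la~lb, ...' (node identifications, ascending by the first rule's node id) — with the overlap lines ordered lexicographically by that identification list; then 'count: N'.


label-compatible node identifications between L(r1) and L(r3): 0~0, 0~1, 0~2
0 of the induced correspondences are critical overlaps of r1 and r3.
count: 0


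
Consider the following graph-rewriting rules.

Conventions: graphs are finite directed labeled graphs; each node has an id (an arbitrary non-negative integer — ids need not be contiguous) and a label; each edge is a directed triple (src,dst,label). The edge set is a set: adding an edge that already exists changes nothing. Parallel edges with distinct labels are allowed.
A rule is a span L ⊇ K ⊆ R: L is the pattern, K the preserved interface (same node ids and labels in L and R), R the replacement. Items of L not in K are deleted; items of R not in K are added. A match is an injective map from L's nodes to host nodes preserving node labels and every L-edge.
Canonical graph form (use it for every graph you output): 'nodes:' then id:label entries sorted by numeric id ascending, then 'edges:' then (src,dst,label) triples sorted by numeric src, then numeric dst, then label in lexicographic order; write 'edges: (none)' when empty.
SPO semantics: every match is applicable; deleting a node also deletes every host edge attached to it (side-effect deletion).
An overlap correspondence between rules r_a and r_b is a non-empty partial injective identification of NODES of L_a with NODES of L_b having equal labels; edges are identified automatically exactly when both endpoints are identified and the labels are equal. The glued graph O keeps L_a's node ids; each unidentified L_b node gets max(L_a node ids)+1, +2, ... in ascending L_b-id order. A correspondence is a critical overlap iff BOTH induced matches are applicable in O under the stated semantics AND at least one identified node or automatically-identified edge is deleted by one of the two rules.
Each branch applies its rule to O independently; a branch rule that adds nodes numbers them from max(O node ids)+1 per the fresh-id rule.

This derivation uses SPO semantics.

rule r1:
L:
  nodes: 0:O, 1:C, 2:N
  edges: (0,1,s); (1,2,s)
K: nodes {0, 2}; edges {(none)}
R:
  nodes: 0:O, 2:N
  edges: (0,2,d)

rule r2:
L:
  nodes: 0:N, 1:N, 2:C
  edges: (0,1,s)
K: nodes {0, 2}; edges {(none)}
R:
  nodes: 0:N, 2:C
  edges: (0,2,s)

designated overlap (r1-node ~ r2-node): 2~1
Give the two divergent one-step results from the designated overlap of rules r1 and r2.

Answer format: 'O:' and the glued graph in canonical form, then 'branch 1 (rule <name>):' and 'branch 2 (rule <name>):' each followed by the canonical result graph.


O:
nodes: 0:O, 1:C, 2:N, 3:N, 4:C
edges: (0,1,s); (1,2,s); (3,2,s)
branch 1 (rule r1):
nodes: 0:O, 2:N, 3:N, 4:C
edges: (0,2,d); (3,2,s)
branch 2 (rule r2):
nodes: 0:O, 1:C, 3:N, 4:C
edges: (0,1,s); (3,4,s)


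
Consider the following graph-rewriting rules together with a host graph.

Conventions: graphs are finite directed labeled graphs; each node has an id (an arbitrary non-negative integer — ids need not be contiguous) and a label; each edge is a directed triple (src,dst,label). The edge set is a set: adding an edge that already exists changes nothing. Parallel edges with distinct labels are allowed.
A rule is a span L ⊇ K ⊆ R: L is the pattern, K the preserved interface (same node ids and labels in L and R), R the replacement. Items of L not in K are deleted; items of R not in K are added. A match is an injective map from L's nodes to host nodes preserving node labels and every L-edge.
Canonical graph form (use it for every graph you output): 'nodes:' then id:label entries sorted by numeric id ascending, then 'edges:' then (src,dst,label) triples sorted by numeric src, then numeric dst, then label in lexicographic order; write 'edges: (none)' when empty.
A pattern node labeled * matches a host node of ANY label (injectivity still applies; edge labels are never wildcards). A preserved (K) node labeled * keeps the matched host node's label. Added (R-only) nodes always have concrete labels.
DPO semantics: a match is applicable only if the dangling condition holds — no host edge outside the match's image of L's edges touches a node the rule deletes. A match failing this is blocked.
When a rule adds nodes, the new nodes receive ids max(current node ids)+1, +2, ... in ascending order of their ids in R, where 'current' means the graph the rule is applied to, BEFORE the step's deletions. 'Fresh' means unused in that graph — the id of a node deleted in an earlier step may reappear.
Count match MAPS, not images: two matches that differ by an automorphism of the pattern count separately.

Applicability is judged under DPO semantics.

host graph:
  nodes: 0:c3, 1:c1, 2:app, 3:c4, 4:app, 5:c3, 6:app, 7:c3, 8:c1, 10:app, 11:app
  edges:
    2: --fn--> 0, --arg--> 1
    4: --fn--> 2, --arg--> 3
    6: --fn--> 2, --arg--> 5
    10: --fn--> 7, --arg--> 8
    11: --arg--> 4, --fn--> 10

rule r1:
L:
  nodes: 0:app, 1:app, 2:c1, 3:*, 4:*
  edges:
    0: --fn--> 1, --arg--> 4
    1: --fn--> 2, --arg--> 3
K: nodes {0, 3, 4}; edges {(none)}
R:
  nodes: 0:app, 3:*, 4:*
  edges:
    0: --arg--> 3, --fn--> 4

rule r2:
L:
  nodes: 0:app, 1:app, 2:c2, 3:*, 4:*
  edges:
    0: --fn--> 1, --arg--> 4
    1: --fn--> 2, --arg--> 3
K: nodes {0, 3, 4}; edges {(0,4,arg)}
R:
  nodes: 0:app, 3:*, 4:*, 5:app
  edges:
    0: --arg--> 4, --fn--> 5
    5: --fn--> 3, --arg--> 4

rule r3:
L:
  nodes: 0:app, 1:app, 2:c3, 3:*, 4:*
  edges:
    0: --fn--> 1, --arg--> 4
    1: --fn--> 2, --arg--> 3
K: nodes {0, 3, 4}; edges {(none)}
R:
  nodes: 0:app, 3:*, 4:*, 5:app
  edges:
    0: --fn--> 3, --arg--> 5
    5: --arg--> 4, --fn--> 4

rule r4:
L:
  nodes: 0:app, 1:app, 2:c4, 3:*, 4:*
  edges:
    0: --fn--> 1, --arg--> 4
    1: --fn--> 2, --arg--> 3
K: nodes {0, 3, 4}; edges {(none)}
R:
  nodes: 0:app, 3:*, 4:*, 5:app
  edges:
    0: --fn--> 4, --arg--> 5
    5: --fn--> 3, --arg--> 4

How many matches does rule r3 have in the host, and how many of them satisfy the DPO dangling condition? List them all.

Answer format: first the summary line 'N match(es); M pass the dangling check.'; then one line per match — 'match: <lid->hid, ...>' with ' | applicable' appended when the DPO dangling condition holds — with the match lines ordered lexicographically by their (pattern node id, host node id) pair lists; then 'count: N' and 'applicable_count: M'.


3 match(es); 1 pass the dangling check.
match: 0->4, 1->2, 2->0, 3->1, 4->3
match: 0->6, 1->2, 2->0, 3->1, 4->5
match: 0->11, 1->10, 2->7, 3->8, 4->4 | applicable
count: 3
applicable_count: 1


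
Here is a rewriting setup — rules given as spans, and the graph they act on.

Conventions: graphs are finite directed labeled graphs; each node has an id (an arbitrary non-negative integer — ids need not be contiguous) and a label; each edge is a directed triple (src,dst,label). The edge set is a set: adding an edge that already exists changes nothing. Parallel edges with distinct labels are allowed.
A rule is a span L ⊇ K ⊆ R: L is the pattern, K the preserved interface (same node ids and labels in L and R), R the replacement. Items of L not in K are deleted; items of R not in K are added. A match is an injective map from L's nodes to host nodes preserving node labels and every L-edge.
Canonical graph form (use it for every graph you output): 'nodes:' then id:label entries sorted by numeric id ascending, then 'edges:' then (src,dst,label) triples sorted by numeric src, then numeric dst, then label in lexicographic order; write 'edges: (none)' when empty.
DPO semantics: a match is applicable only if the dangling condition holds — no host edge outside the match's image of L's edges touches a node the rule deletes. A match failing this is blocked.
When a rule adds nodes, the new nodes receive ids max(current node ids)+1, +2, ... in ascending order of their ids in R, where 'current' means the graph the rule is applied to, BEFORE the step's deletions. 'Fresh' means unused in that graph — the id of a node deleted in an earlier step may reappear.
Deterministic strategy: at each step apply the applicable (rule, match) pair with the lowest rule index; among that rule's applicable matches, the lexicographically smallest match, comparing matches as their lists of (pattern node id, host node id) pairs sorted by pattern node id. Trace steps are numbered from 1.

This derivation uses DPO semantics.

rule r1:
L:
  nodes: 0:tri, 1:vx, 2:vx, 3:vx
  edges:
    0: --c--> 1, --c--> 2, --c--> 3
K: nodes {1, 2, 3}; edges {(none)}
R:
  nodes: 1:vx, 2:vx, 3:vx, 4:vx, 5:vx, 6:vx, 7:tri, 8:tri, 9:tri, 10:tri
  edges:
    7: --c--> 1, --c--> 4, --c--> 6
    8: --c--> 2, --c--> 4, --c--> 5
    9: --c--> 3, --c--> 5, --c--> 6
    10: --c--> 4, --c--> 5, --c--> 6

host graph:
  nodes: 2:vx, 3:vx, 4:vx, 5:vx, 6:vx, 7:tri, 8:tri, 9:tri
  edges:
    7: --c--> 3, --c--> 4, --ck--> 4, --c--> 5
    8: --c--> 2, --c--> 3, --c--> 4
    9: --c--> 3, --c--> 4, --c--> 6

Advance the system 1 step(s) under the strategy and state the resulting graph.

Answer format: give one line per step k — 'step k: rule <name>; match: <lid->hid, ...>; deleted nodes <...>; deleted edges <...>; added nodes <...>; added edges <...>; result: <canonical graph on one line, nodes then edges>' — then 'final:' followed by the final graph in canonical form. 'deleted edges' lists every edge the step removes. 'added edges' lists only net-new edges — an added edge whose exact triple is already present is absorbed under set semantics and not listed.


step 1: rule r1; match: 0->8, 1->2, 2->3, 3->4; deleted nodes 8; deleted edges (8,2,c); (8,3,c); (8,4,c); added nodes 10, 11, 12, 13, 14, 15, 16; added edges (13,2,c); (13,10,c); (13,12,c); (14,3,c); (14,10,c); (14,11,c); (15,4,c); (15,11,c); (15,12,c); (16,10,c); (16,11,c); (16,12,c); result: nodes: 2:vx, 3:vx, 4:vx, 5:vx, 6:vx, 7:tri, 9:tri, 10:vx, 11:vx, 12:vx, 13:tri, 14:tri, 15:tri, 16:tri edges: (7,3,c); (7,4,c); (7,4,ck); (7,5,c); (9,3,c); (9,4,c); (9,6,c); (13,2,c); (13,10,c); (13,12,c); (14,3,c); (14,10,c); (14,11,c); (15,4,c); (15,11,c); (15,12,c); (16,10,c); (16,11,c); (16,12,c)
final:
nodes: 2:vx, 3:vx, 4:vx, 5:vx, 6:vx, 7:tri, 9:tri, 10:vx, 11:vx, 12:vx, 13:tri, 14:tri, 15:tri, 16:tri
edges: (7,3,c); (7,4,c); (7,4,ck); (7,5,c); (9,3,c); (9,4,c); (9,6,c); (13,2,c); (13,10,c); (13,12,c); (14,3,c); (14,10,c); (14,11,c); (15,4,c); (15,11,c); (15,12,c); (16,10,c); (16,11,c); (16,12,c)


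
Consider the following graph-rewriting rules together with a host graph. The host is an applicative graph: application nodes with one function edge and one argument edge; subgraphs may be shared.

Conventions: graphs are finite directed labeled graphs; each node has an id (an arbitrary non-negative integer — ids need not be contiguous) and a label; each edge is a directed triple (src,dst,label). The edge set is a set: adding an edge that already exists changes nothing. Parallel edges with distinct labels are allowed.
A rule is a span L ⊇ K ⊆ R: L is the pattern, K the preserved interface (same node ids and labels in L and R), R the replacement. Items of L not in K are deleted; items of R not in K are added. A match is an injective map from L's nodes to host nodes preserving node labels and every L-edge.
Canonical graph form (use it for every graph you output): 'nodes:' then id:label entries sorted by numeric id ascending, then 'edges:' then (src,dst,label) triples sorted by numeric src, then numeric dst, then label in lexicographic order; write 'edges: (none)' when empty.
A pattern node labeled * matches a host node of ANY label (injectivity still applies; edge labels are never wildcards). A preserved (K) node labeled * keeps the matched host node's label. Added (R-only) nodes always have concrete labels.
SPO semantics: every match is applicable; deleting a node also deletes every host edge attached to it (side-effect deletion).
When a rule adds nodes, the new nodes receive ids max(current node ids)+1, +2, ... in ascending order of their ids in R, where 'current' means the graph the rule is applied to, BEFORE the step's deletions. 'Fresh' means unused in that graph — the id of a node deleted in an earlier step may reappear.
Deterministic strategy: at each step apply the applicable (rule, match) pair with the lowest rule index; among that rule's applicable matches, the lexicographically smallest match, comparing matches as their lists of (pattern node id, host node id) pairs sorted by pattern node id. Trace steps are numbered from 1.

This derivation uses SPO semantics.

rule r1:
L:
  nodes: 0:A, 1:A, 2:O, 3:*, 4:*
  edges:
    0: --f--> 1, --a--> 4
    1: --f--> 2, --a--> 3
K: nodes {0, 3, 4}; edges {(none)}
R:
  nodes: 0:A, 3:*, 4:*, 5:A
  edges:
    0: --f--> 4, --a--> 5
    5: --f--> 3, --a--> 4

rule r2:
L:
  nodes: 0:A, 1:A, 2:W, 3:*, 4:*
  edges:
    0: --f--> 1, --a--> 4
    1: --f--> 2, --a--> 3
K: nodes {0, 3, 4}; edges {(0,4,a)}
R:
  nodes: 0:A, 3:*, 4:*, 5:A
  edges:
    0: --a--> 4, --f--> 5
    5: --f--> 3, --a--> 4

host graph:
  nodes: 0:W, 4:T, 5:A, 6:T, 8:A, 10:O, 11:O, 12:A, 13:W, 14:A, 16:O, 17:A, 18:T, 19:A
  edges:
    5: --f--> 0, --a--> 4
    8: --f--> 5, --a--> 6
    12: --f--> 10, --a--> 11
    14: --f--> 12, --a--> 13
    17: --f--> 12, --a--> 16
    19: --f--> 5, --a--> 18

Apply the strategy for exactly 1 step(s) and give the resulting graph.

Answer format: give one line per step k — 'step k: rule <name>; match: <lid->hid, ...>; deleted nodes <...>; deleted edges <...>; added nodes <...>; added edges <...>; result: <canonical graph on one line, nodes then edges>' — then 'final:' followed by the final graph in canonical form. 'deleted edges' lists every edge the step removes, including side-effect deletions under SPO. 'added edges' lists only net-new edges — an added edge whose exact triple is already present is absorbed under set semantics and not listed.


step 1: rule r1; match: 0->14, 1->12, 2->10, 3->11, 4->13; deleted nodes 10, 12; deleted edges (12,10,f); (12,11,a); (14,12,f); (14,13,a); (17,12,f); added nodes 20; added edges (14,13,f); (14,20,a); (20,11,f); (20,13,a); result: nodes: 0:W, 4:T, 5:A, 6:T, 8:A, 11:O, 13:W, 14:A, 16:O, 17:A, 18:T, 19:A, 20:A edges: (5,0,f); (5,4,a); (8,5,f); (8,6,a); (14,13,f); (14,20,a); (17,16,a); (19,5,f); (19,18,a); (20,11,f); (20,13,a)
final:
nodes: 0:W, 4:T, 5:A, 6:T, 8:A, 11:O, 13:W, 14:A, 16:O, 17:A, 18:T, 19:A, 20:A
edges: (5,0,f); (5,4,a); (8,5,f); (8,6,a); (14,13,f); (14,20,a); (17,16,a); (19,5,f); (19,18,a); (20,11,f); (20,13,a)


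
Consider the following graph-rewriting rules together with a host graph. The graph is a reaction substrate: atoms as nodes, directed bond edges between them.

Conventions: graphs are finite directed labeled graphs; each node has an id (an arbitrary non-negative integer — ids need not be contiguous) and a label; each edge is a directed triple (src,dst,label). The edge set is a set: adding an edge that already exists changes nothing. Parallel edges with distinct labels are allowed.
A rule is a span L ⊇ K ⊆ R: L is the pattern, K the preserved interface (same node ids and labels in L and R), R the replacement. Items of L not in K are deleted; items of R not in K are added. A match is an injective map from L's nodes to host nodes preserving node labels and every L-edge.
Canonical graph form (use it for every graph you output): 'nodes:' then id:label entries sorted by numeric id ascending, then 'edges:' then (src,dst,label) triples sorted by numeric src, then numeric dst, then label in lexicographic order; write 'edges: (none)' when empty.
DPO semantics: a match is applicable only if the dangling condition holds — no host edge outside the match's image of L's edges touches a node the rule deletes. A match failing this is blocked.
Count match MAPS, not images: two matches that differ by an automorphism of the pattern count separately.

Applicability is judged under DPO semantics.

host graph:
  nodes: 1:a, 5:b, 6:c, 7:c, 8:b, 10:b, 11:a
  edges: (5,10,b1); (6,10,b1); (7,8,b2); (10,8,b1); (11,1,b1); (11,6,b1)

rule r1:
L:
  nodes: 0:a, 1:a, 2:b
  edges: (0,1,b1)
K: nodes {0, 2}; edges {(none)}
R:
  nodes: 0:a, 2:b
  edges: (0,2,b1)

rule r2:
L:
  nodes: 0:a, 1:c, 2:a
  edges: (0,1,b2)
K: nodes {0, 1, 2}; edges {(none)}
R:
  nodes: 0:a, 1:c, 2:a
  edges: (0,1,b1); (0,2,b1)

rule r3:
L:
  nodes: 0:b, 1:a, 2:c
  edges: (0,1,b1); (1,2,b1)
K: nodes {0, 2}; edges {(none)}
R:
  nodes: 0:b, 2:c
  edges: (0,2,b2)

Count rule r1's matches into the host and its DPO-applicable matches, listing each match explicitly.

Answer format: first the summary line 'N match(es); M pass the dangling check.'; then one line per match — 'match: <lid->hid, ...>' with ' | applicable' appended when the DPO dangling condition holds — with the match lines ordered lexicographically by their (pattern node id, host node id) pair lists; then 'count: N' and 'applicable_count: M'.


3 match(es); 3 pass the dangling check.
match: 0->11, 1->1, 2->5 | applicable
match: 0->11, 1->1, 2->8 | applicable
match: 0->11, 1->1, 2->10 | applicable
count: 3
applicable_count: 3
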